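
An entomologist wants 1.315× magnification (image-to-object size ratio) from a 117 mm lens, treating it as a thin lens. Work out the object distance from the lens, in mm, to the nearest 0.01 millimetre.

205.97 mm

With m = dᵢ/dₒ and 1/f = 1/dₒ + 1/dᵢ, substituting dᵢ = m·dₒ gives 1/f = (1 + 1/m)/dₒ, hence dₒ = f·(1 + 1/m).
dₒ = 117 × (1 + 1/1.315) = 117 × 1.76046 ≈ 205.973 mm.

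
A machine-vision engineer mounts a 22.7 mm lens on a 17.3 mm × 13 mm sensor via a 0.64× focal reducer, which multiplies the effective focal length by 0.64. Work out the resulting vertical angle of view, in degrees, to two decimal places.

48.21°

Effective focal length f = 22.7 × 0.64 = 14.528 mm.
α = 2·arctan(13 / (2 × 14.528)) = 2·arctan(0.44741) ≈ 48.2086°.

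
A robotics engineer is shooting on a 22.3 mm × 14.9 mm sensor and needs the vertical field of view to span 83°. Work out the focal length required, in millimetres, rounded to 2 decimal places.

From α = 2·arctan(h/2f) we get f = h / (2·tan(α/2)).
With h = 14.9 mm and α/2 = 41.5°, tan(α/2) ≈ 0.88473, so f ≈ 14.9 / 1.76945 ≈ 8.4207 mm.

8.42 mm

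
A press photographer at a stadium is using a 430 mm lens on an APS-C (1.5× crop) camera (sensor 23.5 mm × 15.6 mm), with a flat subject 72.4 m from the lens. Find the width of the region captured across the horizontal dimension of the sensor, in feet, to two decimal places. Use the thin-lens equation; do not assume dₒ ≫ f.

dₒ: 72.4 m = 72400 mm.
Similar triangles through the lens centre give W/dₒ = w/dᵢ; with 1/f = 1/dₒ + 1/dᵢ this gives W = w·(dₒ − f)/f.
W = 23.5 mm × (72400 − 430) / 430 = 23.5 × 167.3721 ≈ 3933.244 mm = 3933.244/304.8 ft = 12.9043 ft.

12.90 ft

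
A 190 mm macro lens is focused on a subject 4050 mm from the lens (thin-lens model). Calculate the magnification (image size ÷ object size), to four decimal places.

0.0492×

Thin lens: 1/f = 1/dₒ + 1/dᵢ → 1/dᵢ = 1/190 − 1/4050 = 0.0050162 mm⁻¹, so dᵢ ≈ 199.3523 mm.
Magnification m = dᵢ/dₒ = 199.3523/4050 ≈ 0.04922.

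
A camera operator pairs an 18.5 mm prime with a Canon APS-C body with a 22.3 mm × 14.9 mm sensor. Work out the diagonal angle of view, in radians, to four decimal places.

Sensor diagonal = √(22.3² + 14.9²) = √719.3000 ≈ 26.8198 mm.
Angle of view α = 2·arctan(d/2f) with d = 26.8198 mm and f = 18.5 mm.
d/2f = 0.72486; arctan(0.72486) ≈ 0.6272 rad, so α ≈ 1.2544 rad.

1.2544 rad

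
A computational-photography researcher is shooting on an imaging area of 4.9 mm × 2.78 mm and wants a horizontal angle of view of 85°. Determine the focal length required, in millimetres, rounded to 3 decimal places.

From α = 2·arctan(w/2f) we get f = w / (2·tan(α/2)).
With w = 4.9 mm and α/2 = 42.5°, tan(α/2) ≈ 0.91633, so f ≈ 4.9 / 1.83266 ≈ 2.6737 mm.

2.674 mm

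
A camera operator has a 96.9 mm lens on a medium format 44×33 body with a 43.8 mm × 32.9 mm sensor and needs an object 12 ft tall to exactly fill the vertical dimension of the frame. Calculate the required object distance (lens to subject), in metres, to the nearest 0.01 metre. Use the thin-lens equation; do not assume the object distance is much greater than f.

W: 12 ft × 304.8 mm/ft = 3657.60 mm.
Magnification m = h/W = dᵢ/dₒ; combined with 1/f = 1/dₒ + 1/dᵢ this gives dₒ = f·(1 + W/h).
dₒ = 96.9 mm × (1 + 3657.6/32.9) = 96.9 × 112.1732 ≈ 10869.588 mm = 10.8696 m.

10.87 m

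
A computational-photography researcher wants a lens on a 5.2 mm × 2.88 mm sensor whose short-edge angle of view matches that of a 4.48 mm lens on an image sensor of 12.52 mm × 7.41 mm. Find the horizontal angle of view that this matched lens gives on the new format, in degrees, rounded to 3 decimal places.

112.380°

Equal short-edge AOV ⇒ f₂ = f₁ · 2.88/7.41 = 4.48 × 0.38866 ≈ 1.7412 mm.
Horizontal AOV on the new format = 2·arctan(5.2 / (2 × 1.7412)) = 2·arctan(1.49321) ≈ 112.3797°.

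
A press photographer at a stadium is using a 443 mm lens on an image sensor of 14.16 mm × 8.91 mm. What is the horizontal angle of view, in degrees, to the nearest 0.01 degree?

1.83°

Angle of view α = 2·arctan(w/2f) with w = 14.16 mm and f = 443 mm.
w/2f = 0.01598; arctan(0.01598) ≈ 0.9156°, so α ≈ 1.8312°.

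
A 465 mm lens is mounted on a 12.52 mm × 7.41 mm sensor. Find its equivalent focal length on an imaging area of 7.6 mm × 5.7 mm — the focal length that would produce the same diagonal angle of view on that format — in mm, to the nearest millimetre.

Sensor diagonal = √(12.52² + 7.41²) = √211.6585 ≈ 14.5485 mm.
Sensor diagonal = √(7.6² + 5.7²) = √90.2500 ≈ 9.5000 mm.
Equal angle of view means equal diagonal/f ratio, so f₂ = f₁ · (diagonal₂/diagonal₁) = 465 × 9.5000/14.5485.
f₂ = 465 × 0.65299 ≈ 303.640 mm.

304 mm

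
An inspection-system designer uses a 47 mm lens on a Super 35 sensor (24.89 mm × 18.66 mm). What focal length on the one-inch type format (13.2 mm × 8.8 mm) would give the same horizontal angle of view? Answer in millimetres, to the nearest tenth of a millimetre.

24.9 mm

Equal angle of view means equal width/f ratio, so f₂ = f₁ · (width₂/width₁) = 47 × 13.2/24.89.
f₂ = 47 × 0.53033 ≈ 24.926 mm.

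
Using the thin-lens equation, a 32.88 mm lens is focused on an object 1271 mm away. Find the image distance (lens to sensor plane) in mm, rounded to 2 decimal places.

1/dᵢ = 1/f − 1/dₒ = 1/32.88 − 1/1271 = 0.0296268 mm⁻¹.
dᵢ = 1/0.0296268 ≈ 33.7532 mm.

33.75 mm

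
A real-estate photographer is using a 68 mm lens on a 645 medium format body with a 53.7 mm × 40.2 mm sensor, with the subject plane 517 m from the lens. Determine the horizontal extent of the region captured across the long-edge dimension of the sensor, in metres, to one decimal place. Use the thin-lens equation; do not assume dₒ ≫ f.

dₒ: 517 m = 517000 mm.
Similar triangles through the lens centre give W/dₒ = w/dᵢ; with 1/f = 1/dₒ + 1/dᵢ this gives W = w·(dₒ − f)/f.
W = 53.7 mm × (517000 − 68) / 68 = 53.7 × 7601.9412 ≈ 408224.241 mm = 408.224 m.

408.2 m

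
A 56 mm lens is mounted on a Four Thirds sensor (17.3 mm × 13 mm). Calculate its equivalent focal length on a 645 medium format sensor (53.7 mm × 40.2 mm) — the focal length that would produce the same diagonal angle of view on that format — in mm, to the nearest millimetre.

174 mm

Sensor diagonal = √(17.3² + 13²) = √468.2900 ≈ 21.6400 mm.
Sensor diagonal = √(53.7² + 40.2²) = √4499.7300 ≈ 67.0800 mm.
Equal angle of view means equal diagonal/f ratio, so f₂ = f₁ · (diagonal₂/diagonal₁) = 56 × 67.0800/21.6400.
f₂ = 56 × 3.09982 ≈ 173.590 mm.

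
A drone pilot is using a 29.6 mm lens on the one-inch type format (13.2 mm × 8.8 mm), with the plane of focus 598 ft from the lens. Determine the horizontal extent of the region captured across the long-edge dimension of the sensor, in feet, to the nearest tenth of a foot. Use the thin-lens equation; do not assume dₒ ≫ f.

dₒ: 598 ft × 304.8 mm/ft = 182270.39 mm.
Similar triangles through the lens centre give W/dₒ = w/dᵢ; with 1/f = 1/dₒ + 1/dᵢ this gives W = w·(dₒ − f)/f.
W = 13.2 mm × (182270 − 29.6) / 29.6 = 13.2 × 6156.7836 ≈ 81269.543 mm = 81269.543/304.8 ft = 266.632 ft.

266.6 ft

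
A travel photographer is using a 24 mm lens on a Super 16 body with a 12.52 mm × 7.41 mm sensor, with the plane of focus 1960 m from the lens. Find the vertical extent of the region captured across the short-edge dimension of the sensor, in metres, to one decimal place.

605.1 m

dₒ: 1960 m = 1.96e+06 mm.
Similar triangles through the lens centre give W/dₒ = h/dᵢ; with 1/f = 1/dₒ + 1/dᵢ this gives W = h·(dₒ − f)/f.
W = 7.41 mm × (1.96e+06 − 24) / 24 = 7.41 × 81665.6667 ≈ 605142.590 mm = 605.143 m.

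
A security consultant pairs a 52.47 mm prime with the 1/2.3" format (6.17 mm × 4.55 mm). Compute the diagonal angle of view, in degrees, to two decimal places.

8.36°

Sensor diagonal = √(6.17² + 4.55²) = √58.7714 ≈ 7.6663 mm.
Angle of view α = 2·arctan(d/2f) with d = 7.6663 mm and f = 52.47 mm.
d/2f = 0.07305; arctan(0.07305) ≈ 4.1782°, so α ≈ 8.3565°.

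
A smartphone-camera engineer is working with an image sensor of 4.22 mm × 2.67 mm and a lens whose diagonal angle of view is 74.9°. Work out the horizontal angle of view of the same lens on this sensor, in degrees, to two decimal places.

65.83°

Sensor diagonal = √(4.22² + 2.67²) = √24.9373 ≈ 4.9937 mm.
From the diagonal AOV: f = 4.9937 / (2·tan(37.45°)) = 4.9937 / 1.53188 ≈ 3.2599 mm.
Horizontal AOV = 2·arctan(4.22 / (2 × 3.2599)) = 2·arctan(0.64727) ≈ 65.8273°.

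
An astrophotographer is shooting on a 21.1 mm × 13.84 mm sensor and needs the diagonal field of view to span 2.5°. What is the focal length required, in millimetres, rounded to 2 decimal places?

578.23 mm

Sensor diagonal = √(21.1² + 13.84²) = √636.7556 ≈ 25.2340 mm.
From α = 2·arctan(d/2f) we get f = d / (2·tan(α/2)).
With d = 25.2340 mm and α/2 = 1.25°, tan(α/2) ≈ 0.02182, so f ≈ 25.2340 / 0.04364 ≈ 578.2293 mm.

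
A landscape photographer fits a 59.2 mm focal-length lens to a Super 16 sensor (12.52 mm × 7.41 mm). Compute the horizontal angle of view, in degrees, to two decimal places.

12.07°

Angle of view α = 2·arctan(w/2f) with w = 12.52 mm and f = 59.2 mm.
w/2f = 0.10574; arctan(0.10574) ≈ 6.0362°, so α ≈ 12.0724°.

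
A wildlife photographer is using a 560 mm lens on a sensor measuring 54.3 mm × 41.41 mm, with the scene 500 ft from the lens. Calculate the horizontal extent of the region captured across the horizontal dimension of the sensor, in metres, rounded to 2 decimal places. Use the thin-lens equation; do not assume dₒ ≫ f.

dₒ: 500 ft × 304.8 mm/ft = 152400.00 mm.
Similar triangles through the lens centre give W/dₒ = w/dᵢ; with 1/f = 1/dₒ + 1/dᵢ this gives W = w·(dₒ − f)/f.
W = 54.3 mm × (152400 − 560) / 560 = 54.3 × 271.1428 ≈ 14723.057 mm = 14.7231 m.

14.72 m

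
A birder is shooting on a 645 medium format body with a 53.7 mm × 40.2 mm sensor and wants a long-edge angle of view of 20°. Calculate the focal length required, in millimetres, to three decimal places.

152.274 mm

From α = 2·arctan(w/2f) we get f = w / (2·tan(α/2)).
With w = 53.7 mm and α/2 = 10°, tan(α/2) ≈ 0.17633, so f ≈ 53.7 / 0.35265 ≈ 152.2739 mm.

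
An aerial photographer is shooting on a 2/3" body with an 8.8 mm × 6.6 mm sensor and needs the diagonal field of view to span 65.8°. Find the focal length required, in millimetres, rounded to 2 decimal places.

8.50 mm

Sensor diagonal = √(8.8² + 6.6²) = √121.0000 ≈ 11.0000 mm.
From α = 2·arctan(d/2f) we get f = d / (2·tan(α/2)).
With d = 11.0000 mm and α/2 = 32.9°, tan(α/2) ≈ 0.64693, so f ≈ 11.0000 / 1.29386 ≈ 8.5017 mm.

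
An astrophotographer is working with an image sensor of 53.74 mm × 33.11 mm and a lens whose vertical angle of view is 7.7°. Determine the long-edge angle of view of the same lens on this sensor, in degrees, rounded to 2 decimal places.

From the vertical AOV: f = 33.11 / (2·tan(3.85°)) = 33.11 / 0.13459 ≈ 246.0009 mm.
Long-edge AOV = 2·arctan(53.74 / (2 × 246.0009)) = 2·arctan(0.10923) ≈ 12.4671°.

12.47°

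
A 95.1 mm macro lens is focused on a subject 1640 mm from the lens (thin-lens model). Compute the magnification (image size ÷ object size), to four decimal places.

0.0616×

Thin lens: 1/f = 1/dₒ + 1/dᵢ → 1/dᵢ = 1/95.1 − 1/1640 = 0.0099055 mm⁻¹, so dᵢ ≈ 100.9541 mm.
Magnification m = dᵢ/dₒ = 100.9541/1640 ≈ 0.06156.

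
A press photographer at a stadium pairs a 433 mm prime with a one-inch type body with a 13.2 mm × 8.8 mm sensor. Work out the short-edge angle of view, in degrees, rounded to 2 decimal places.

Angle of view α = 2·arctan(h/2f) with h = 8.8 mm and f = 433 mm.
h/2f = 0.01016; arctan(0.01016) ≈ 0.5822°, so α ≈ 1.1644°.

1.16°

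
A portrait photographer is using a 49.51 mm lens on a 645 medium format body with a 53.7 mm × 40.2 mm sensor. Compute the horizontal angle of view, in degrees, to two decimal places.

56.94°

Angle of view α = 2·arctan(w/2f) with w = 53.7 mm and f = 49.51 mm.
w/2f = 0.54231; arctan(0.54231) ≈ 28.4716°, so α ≈ 56.9433°.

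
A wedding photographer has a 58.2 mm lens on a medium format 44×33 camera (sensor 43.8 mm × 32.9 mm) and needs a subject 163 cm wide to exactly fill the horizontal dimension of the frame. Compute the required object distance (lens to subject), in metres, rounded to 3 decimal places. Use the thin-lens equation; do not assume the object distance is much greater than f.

2.224 m

W: 163 cm = 1630 mm.
Magnification m = w/W = dᵢ/dₒ; combined with 1/f = 1/dₒ + 1/dᵢ this gives dₒ = f·(1 + W/w).
dₒ = 58.2 mm × (1 + 1630/43.8) = 58.2 × 38.2146 ≈ 2224.090 mm = 2.22409 m.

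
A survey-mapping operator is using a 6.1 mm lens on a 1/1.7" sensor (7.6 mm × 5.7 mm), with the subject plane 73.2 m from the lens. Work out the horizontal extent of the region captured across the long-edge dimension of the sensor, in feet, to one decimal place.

299.2 ft

dₒ: 73.2 m = 73200 mm.
Similar triangles through the lens centre give W/dₒ = w/dᵢ; with 1/f = 1/dₒ + 1/dᵢ this gives W = w·(dₒ − f)/f.
W = 7.6 mm × (73200 − 6.1) / 6.1 = 7.6 × 11999.0000 ≈ 91192.400 mm = 91192.400/304.8 ft = 299.188 ft.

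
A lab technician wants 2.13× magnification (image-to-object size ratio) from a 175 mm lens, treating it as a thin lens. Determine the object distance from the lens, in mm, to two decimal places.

257.16 mm

With m = dᵢ/dₒ and 1/f = 1/dₒ + 1/dᵢ, substituting dᵢ = m·dₒ gives 1/f = (1 + 1/m)/dₒ, hence dₒ = f·(1 + 1/m).
dₒ = 175 × (1 + 1/2.13) = 175 × 1.46948 ≈ 257.160 mm.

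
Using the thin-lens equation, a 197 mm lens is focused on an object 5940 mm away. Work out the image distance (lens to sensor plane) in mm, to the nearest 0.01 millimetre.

203.76 mm

1/dᵢ = 1/f − 1/dₒ = 1/197 − 1/5940 = 0.0049078 mm⁻¹.
dᵢ = 1/0.0049078 ≈ 203.7576 mm.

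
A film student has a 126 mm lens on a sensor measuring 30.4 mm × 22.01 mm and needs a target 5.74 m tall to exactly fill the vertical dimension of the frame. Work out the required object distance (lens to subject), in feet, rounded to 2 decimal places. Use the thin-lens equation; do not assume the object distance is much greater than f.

108.22 ft

W: 5.74 m = 5740 mm.
Magnification m = h/W = dᵢ/dₒ; combined with 1/f = 1/dₒ + 1/dᵢ this gives dₒ = f·(1 + W/h).
dₒ = 126 mm × (1 + 5740/22.01) = 126 × 261.7905 ≈ 32985.609 mm = 32985.609/304.8 ft = 108.221 ft.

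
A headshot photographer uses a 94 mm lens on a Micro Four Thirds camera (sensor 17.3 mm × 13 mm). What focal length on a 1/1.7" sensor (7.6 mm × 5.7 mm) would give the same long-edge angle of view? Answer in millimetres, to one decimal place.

Equal angle of view means equal width/f ratio, so f₂ = f₁ · (width₂/width₁) = 94 × 7.6/17.3.
f₂ = 94 × 0.43931 ≈ 41.295 mm.

41.3 mm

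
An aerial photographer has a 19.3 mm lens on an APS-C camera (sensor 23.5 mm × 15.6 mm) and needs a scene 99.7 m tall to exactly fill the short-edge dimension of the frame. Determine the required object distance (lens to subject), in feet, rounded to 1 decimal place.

404.7 ft

W: 99.7 m = 99700 mm.
Magnification m = h/W = dᵢ/dₒ; combined with 1/f = 1/dₒ + 1/dᵢ this gives dₒ = f·(1 + W/h).
dₒ = 19.3 mm × (1 + 99700/15.6) = 19.3 × 6392.0256 ≈ 123366.095 mm = 123366.095/304.8 ft = 404.744 ft.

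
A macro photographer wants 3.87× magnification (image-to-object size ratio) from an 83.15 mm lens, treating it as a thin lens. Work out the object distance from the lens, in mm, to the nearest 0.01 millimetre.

With m = dᵢ/dₒ and 1/f = 1/dₒ + 1/dᵢ, substituting dᵢ = m·dₒ gives 1/f = (1 + 1/m)/dₒ, hence dₒ = f·(1 + 1/m).
dₒ = 83.15 × (1 + 1/3.87) = 83.15 × 1.25840 ≈ 104.636 mm.

104.64 mm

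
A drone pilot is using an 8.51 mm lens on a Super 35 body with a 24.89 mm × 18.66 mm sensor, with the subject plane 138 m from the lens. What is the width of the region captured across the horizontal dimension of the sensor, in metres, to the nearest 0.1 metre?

403.6 m

dₒ: 138 m = 138000 mm.
Similar triangles through the lens centre give W/dₒ = w/dᵢ; with 1/f = 1/dₒ + 1/dᵢ this gives W = w·(dₒ − f)/f.
W = 24.89 mm × (138000 − 8.51) / 8.51 = 24.89 × 16215.2162 ≈ 403596.732 mm = 403.597 m.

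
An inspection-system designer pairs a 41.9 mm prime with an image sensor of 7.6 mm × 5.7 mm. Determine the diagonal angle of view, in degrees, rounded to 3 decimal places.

Sensor diagonal = √(7.6² + 5.7²) = √90.2500 ≈ 9.5000 mm.
Angle of view α = 2·arctan(d/2f) with d = 9.5000 mm and f = 41.9 mm.
d/2f = 0.11337; arctan(0.11337) ≈ 6.4677°, so α ≈ 12.9355°.

12.935°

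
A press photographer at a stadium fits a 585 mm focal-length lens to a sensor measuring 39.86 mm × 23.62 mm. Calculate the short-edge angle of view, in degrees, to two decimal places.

2.31°

Angle of view α = 2·arctan(h/2f) with h = 23.62 mm and f = 585 mm.
h/2f = 0.02019; arctan(0.02019) ≈ 1.1565°, so α ≈ 2.3131°.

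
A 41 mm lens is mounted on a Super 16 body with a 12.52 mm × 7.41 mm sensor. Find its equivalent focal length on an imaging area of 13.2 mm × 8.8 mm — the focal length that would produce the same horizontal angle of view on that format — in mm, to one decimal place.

Equal angle of view means equal width/f ratio, so f₂ = f₁ · (width₂/width₁) = 41 × 13.2/12.52.
f₂ = 41 × 1.05431 ≈ 43.227 mm.

43.2 mm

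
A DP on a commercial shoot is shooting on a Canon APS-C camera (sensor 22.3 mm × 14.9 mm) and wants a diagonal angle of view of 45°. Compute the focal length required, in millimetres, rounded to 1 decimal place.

Sensor diagonal = √(22.3² + 14.9²) = √719.3000 ≈ 26.8198 mm.
From α = 2·arctan(d/2f) we get f = d / (2·tan(α/2)).
With d = 26.8198 mm and α/2 = 22.5°, tan(α/2) ≈ 0.41421, so f ≈ 26.8198 / 0.82843 ≈ 32.3743 mm.

32.4 mm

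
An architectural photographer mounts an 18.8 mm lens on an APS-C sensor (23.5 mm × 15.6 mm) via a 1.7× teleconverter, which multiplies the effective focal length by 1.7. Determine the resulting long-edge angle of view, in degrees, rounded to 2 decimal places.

40.37°

Effective focal length f = 18.8 × 1.7 = 31.96 mm.
α = 2·arctan(23.5 / (2 × 31.96)) = 2·arctan(0.36765) ≈ 40.3716°.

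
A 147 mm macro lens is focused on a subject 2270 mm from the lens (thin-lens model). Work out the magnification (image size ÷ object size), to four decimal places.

0.0692×

Thin lens: 1/f = 1/dₒ + 1/dᵢ → 1/dᵢ = 1/147 − 1/2270 = 0.0063622 mm⁻¹, so dᵢ ≈ 157.1785 mm.
Magnification m = dᵢ/dₒ = 157.1785/2270 ≈ 0.06924.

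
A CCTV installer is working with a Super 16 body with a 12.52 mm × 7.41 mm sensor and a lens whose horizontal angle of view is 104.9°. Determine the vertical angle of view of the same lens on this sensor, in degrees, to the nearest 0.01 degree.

From the horizontal AOV: f = 12.52 / (2·tan(52.45°)) = 12.52 / 2.60175 ≈ 4.8122 mm.
Vertical AOV = 2·arctan(7.41 / (2 × 4.8122)) = 2·arctan(0.76993) ≈ 75.1872°.

75.19°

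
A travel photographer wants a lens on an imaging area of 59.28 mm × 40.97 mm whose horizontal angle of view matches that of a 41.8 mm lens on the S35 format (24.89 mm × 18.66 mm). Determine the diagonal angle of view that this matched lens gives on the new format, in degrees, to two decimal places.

39.79°

Equal horizontal AOV ⇒ f₂ = f₁ · 59.28/24.89 = 41.8 × 2.38168 ≈ 99.5542 mm.
Sensor diagonal = √(59.28² + 40.97²) = √5192.6593 ≈ 72.0601 mm.
Diagonal AOV on the new format = 2·arctan(72.0601 / (2 × 99.5542)) = 2·arctan(0.36191) ≈ 39.7918°.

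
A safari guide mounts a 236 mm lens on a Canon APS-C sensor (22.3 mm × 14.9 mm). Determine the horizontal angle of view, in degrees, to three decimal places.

5.410°

Angle of view α = 2·arctan(w/2f) with w = 22.3 mm and f = 236 mm.
w/2f = 0.04725; arctan(0.04725) ≈ 2.7050°, so α ≈ 5.4099°.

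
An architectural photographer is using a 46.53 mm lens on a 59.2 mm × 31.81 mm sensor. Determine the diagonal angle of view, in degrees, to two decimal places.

71.67°

Sensor diagonal = √(59.2² + 31.81²) = √4516.5161 ≈ 67.2050 mm.
Angle of view α = 2·arctan(d/2f) with d = 67.2050 mm and f = 46.53 mm.
d/2f = 0.72217; arctan(0.72217) ≈ 35.8356°, so α ≈ 71.6713°.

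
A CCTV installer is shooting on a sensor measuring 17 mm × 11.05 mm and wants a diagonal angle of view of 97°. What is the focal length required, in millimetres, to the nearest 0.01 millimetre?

Sensor diagonal = √(17² + 11.05²) = √411.1025 ≈ 20.2757 mm.
From α = 2·arctan(d/2f) we get f = d / (2·tan(α/2)).
With d = 20.2757 mm and α/2 = 48.5°, tan(α/2) ≈ 1.13029, so f ≈ 20.2757 / 2.26059 ≈ 8.9692 mm.

8.97 mm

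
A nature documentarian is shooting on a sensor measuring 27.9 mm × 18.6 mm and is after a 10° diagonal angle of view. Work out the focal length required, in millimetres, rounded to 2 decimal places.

191.63 mm

Sensor diagonal = √(27.9² + 18.6²) = √1124.3700 ≈ 33.5316 mm.
From α = 2·arctan(d/2f) we get f = d / (2·tan(α/2)).
With d = 33.5316 mm and α/2 = 5°, tan(α/2) ≈ 0.08749, so f ≈ 33.5316 / 0.17498 ≈ 191.6341 mm.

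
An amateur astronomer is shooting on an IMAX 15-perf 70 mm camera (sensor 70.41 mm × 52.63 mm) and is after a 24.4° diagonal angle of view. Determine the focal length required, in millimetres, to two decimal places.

Sensor diagonal = √(70.41² + 52.63²) = √7727.4850 ≈ 87.9061 mm.
From α = 2·arctan(d/2f) we get f = d / (2·tan(α/2)).
With d = 87.9061 mm and α/2 = 12.2°, tan(α/2) ≈ 0.21621, so f ≈ 87.9061 / 0.43242 ≈ 203.2909 mm.

203.29 mm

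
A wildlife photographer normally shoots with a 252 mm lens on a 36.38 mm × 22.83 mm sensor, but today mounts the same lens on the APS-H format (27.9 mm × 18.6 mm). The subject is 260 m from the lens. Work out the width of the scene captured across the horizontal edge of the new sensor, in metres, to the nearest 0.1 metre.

28.8 m

The focal length stays 252 mm; the relevant sensor dimension is now w = 27.9 mm. Object distance dₒ = 260 m = 260000 mm.
Thin-lens field width W = w·(dₒ − f)/f = 27.9 × (260000 − 252)/252 ≈ 28757.814 mm = 28.7578 m.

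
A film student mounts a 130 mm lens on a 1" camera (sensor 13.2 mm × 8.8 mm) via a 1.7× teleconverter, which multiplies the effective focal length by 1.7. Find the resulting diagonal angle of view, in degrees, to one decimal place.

4.1°

Effective focal length f = 130 × 1.7 = 221 mm.
Sensor diagonal = √(13.2² + 8.8²) = √251.6800 ≈ 15.8644 mm.
α = 2·arctan(15.864 / (2 × 221)) = 2·arctan(0.03589) ≈ 4.1112°.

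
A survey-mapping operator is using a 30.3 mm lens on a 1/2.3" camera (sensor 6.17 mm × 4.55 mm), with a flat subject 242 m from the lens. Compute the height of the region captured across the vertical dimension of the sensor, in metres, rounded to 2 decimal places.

36.34 m

dₒ: 242 m = 242000 mm.
Similar triangles through the lens centre give W/dₒ = h/dᵢ; with 1/f = 1/dₒ + 1/dᵢ this gives W = h·(dₒ − f)/f.
W = 4.55 mm × (242000 − 30.3) / 30.3 = 4.55 × 7985.7987 ≈ 36335.384 mm = 36.3354 m.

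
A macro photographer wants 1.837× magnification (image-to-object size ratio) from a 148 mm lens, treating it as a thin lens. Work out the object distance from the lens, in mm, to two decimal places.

228.57 mm

With m = dᵢ/dₒ and 1/f = 1/dₒ + 1/dᵢ, substituting dᵢ = m·dₒ gives 1/f = (1 + 1/m)/dₒ, hence dₒ = f·(1 + 1/m).
dₒ = 148 × (1 + 1/1.837) = 148 × 1.54437 ≈ 228.566 mm.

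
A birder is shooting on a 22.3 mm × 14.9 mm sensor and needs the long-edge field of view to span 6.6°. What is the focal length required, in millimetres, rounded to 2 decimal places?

193.38 mm

From α = 2·arctan(w/2f) we get f = w / (2·tan(α/2)).
With w = 22.3 mm and α/2 = 3.3°, tan(α/2) ≈ 0.05766, so f ≈ 22.3 / 0.11532 ≈ 193.3762 mm.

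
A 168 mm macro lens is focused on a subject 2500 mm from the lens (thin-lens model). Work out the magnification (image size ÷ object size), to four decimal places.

0.0720×

Thin lens: 1/f = 1/dₒ + 1/dᵢ → 1/dᵢ = 1/168 − 1/2500 = 0.0055524 mm⁻¹, so dᵢ ≈ 180.1029 mm.
Magnification m = dᵢ/dₒ = 180.1029/2500 ≈ 0.07204.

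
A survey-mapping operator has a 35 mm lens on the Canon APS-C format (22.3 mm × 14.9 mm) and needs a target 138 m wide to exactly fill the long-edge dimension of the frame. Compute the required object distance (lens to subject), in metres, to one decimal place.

W: 138 m = 138000 mm.
Magnification m = w/W = dᵢ/dₒ; combined with 1/f = 1/dₒ + 1/dᵢ this gives dₒ = f·(1 + W/w).
dₒ = 35 mm × (1 + 138000/22.3) = 35 × 6189.3408 ≈ 216626.928 mm = 216.627 m.

216.6 m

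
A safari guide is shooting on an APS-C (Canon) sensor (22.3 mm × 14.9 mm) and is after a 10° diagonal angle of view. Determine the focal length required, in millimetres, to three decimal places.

Sensor diagonal = √(22.3² + 14.9²) = √719.3000 ≈ 26.8198 mm.
From α = 2·arctan(d/2f) we get f = d / (2·tan(α/2)).
With d = 26.8198 mm and α/2 = 5°, tan(α/2) ≈ 0.08749, so f ≈ 26.8198 / 0.17498 ≈ 153.2757 mm.

153.276 mm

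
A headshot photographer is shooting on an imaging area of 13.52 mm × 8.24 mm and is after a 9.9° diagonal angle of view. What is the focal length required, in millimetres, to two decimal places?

Sensor diagonal = √(13.52² + 8.24²) = √250.6880 ≈ 15.8331 mm.
From α = 2·arctan(d/2f) we get f = d / (2·tan(α/2)).
With d = 15.8331 mm and α/2 = 4.95°, tan(α/2) ≈ 0.08661, so f ≈ 15.8331 / 0.17322 ≈ 91.4054 mm.

91.41 mm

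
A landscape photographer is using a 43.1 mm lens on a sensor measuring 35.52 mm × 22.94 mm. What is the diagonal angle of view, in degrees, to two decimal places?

Sensor diagonal = √(35.52² + 22.94²) = √1787.9140 ≈ 42.2837 mm.
Angle of view α = 2·arctan(d/2f) with d = 42.2837 mm and f = 43.1 mm.
d/2f = 0.49053; arctan(0.49053) ≈ 26.1294°, so α ≈ 52.2587°.

52.26°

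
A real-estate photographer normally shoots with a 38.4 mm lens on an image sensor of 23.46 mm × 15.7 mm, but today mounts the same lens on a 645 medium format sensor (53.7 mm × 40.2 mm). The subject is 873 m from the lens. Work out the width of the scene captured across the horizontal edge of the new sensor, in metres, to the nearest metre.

1221 m

The focal length stays 38.4 mm; the relevant sensor dimension is now w = 53.7 mm. Object distance dₒ = 873 m = 873000 mm.
Thin-lens field width W = w·(dₒ − f)/f = 53.7 × (873000 − 38.4)/38.4 ≈ 1220782.238 mm = 1220.78 m.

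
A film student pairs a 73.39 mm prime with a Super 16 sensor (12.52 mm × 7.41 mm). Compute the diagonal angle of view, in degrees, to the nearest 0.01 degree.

Sensor diagonal = √(12.52² + 7.41²) = √211.6585 ≈ 14.5485 mm.
Angle of view α = 2·arctan(d/2f) with d = 14.5485 mm and f = 73.39 mm.
d/2f = 0.09912; arctan(0.09912) ≈ 5.6605°, so α ≈ 11.3211°.

11.32°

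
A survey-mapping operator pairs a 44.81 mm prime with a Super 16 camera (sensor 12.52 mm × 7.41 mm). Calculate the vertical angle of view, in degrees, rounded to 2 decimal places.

9.45°

Angle of view α = 2·arctan(h/2f) with h = 7.41 mm and f = 44.81 mm.
h/2f = 0.08268; arctan(0.08268) ≈ 4.7266°, so α ≈ 9.4532°.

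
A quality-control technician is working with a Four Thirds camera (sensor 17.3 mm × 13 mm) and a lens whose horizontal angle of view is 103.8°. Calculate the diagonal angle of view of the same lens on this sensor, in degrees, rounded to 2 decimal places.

115.84°

From the horizontal AOV: f = 17.3 / (2·tan(51.9°)) = 17.3 / 2.55069 ≈ 6.7825 mm.
Sensor diagonal = √(17.3² + 13²) = √468.2900 ≈ 21.6400 mm.
Diagonal AOV = 2·arctan(21.6400 / (2 × 6.7825)) = 2·arctan(1.59529) ≈ 115.8373°.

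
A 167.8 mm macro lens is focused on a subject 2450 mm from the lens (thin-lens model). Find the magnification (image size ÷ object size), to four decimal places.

Thin lens: 1/f = 1/dₒ + 1/dᵢ → 1/dᵢ = 1/167.8 − 1/2450 = 0.0055513 mm⁻¹, so dᵢ ≈ 180.1376 mm.
Magnification m = dᵢ/dₒ = 180.1376/2450 ≈ 0.07353.

0.0735×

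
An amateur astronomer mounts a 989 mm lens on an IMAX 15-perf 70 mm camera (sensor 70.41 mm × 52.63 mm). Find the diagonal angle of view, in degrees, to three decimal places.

5.089°

Sensor diagonal = √(70.41² + 52.63²) = √7727.4850 ≈ 87.9061 mm.
Angle of view α = 2·arctan(d/2f) with d = 87.9061 mm and f = 989 mm.
d/2f = 0.04444; arctan(0.04444) ≈ 2.5447°, so α ≈ 5.0893°.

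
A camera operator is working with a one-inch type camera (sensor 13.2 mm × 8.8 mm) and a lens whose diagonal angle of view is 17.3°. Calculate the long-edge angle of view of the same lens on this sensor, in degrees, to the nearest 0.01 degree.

14.43°

Sensor diagonal = √(13.2² + 8.8²) = √251.6800 ≈ 15.8644 mm.
From the diagonal AOV: f = 15.8644 / (2·tan(8.65°)) = 15.8644 / 0.30426 ≈ 52.1415 mm.
Long-edge AOV = 2·arctan(13.2 / (2 × 52.1415)) = 2·arctan(0.12658) ≈ 14.4281°.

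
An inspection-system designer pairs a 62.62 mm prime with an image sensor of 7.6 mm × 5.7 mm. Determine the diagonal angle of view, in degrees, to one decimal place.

Sensor diagonal = √(7.6² + 5.7²) = √90.2500 ≈ 9.5000 mm.
Angle of view α = 2·arctan(d/2f) with d = 9.5000 mm and f = 62.62 mm.
d/2f = 0.07585; arctan(0.07585) ≈ 4.3378°, so α ≈ 8.6757°.

8.7°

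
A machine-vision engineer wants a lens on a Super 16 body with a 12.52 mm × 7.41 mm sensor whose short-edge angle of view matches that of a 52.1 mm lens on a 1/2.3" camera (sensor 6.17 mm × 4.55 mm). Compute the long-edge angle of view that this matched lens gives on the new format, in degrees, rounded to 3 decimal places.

8.439°

Equal short-edge AOV ⇒ f₂ = f₁ · 7.41/4.55 = 52.1 × 1.62857 ≈ 84.8486 mm.
Long-edge AOV on the new format = 2·arctan(12.52 / (2 × 84.8486)) = 2·arctan(0.07378) ≈ 8.4391°.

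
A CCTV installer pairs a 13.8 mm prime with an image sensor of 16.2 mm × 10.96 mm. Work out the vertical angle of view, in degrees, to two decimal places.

43.32°

Angle of view α = 2·arctan(h/2f) with h = 10.96 mm and f = 13.8 mm.
h/2f = 0.39710; arctan(0.39710) ≈ 21.6581°, so α ≈ 43.3162°.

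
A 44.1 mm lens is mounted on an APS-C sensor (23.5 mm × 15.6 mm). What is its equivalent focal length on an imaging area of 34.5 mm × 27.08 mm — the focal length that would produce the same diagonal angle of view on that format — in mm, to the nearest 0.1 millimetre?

68.6 mm

Sensor diagonal = √(23.5² + 15.6²) = √795.6100 ≈ 28.2066 mm.
Sensor diagonal = √(34.5² + 27.08²) = √1923.5764 ≈ 43.8586 mm.
Equal angle of view means equal diagonal/f ratio, so f₂ = f₁ · (diagonal₂/diagonal₁) = 44.1 × 43.8586/28.2066.
f₂ = 44.1 × 1.55491 ≈ 68.571 mm.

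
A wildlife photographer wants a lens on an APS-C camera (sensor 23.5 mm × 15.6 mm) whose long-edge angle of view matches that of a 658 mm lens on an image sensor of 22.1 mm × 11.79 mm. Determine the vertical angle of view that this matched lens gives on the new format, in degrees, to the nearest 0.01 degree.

1.28°

Equal long-edge AOV ⇒ f₂ = f₁ · 23.5/22.1 = 658 × 1.06335 ≈ 699.6833 mm.
Vertical AOV on the new format = 2·arctan(15.6 / (2 × 699.6833)) = 2·arctan(0.01115) ≈ 1.2774°.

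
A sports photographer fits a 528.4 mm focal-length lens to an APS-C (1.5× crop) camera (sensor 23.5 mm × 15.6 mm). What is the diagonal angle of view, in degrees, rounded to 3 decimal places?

3.058°

Sensor diagonal = √(23.5² + 15.6²) = √795.6100 ≈ 28.2066 mm.
Angle of view α = 2·arctan(d/2f) with d = 28.2066 mm and f = 528.4 mm.
d/2f = 0.02669; arctan(0.02669) ≈ 1.5289°, so α ≈ 3.0578°.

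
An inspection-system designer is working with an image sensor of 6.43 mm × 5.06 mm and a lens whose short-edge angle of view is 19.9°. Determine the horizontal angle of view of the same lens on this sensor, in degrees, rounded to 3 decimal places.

25.134°

From the short-edge AOV: f = 5.06 / (2·tan(9.95°)) = 5.06 / 0.35085 ≈ 14.4219 mm.
Horizontal AOV = 2·arctan(6.43 / (2 × 14.4219)) = 2·arctan(0.22292) ≈ 25.1343°.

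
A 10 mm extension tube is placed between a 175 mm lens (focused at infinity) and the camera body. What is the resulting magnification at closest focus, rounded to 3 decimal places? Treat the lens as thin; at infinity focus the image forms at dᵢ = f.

0.057×

The tube moves the image plane from f to f + e, so dᵢ = 175 + 10 = 185 mm. Focus is achieved when 1/f = 1/dₒ + 1/dᵢ, giving dₒ = 1/(1/f − 1/(f+e)).
Magnification m = dᵢ/dₒ = (f+e)·(1/f − 1/(f+e)) = e/f = 10/175 ≈ 0.0571.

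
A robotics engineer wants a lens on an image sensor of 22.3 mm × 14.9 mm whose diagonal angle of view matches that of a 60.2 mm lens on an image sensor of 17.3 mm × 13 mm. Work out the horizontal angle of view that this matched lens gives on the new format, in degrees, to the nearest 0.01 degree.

Sensor diagonal = √(17.3² + 13²) = √468.2900 ≈ 21.6400 mm.
Sensor diagonal = √(22.3² + 14.9²) = √719.3000 ≈ 26.8198 mm.
Equal diagonal AOV ⇒ f₂ = f₁ · 26.8198/21.6400 = 60.2 × 1.23936 ≈ 74.6095 mm.
Horizontal AOV on the new format = 2·arctan(22.3 / (2 × 74.6095)) = 2·arctan(0.14944) ≈ 16.9993°.

17.00°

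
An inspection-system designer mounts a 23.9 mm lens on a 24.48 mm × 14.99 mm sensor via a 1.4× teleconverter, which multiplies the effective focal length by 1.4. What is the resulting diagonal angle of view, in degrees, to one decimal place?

Effective focal length f = 23.9 × 1.4 = 33.46 mm.
Sensor diagonal = √(24.48² + 14.99²) = √823.9705 ≈ 28.7049 mm.
α = 2·arctan(28.705 / (2 × 33.46)) = 2·arctan(0.42894) ≈ 46.4332°.

46.4°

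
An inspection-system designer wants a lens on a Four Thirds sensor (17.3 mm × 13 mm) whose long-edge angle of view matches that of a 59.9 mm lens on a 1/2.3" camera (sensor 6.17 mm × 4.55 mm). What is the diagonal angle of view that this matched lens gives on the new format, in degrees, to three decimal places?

7.372°

Equal long-edge AOV ⇒ f₂ = f₁ · 17.3/6.17 = 59.9 × 2.80389 ≈ 167.9530 mm.
Sensor diagonal = √(17.3² + 13²) = √468.2900 ≈ 21.6400 mm.
Diagonal AOV on the new format = 2·arctan(21.6400 / (2 × 167.9530)) = 2·arctan(0.06442) ≈ 7.3721°.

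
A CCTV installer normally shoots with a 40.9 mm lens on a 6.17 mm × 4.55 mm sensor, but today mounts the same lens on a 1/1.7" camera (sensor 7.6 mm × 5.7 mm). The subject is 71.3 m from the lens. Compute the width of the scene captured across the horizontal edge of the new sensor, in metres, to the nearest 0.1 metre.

The focal length stays 40.9 mm; the relevant sensor dimension is now w = 7.6 mm. Object distance dₒ = 71.3 m = 71300 mm.
Thin-lens field width W = w·(dₒ − f)/f = 7.6 × (71300 − 40.9)/40.9 ≈ 13241.300 mm = 13.2413 m.

13.2 m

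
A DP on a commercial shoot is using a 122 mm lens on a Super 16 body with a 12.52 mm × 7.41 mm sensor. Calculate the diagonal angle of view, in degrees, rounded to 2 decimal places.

6.82°

Sensor diagonal = √(12.52² + 7.41²) = √211.6585 ≈ 14.5485 mm.
Angle of view α = 2·arctan(d/2f) with d = 14.5485 mm and f = 122 mm.
d/2f = 0.05962; arctan(0.05962) ≈ 3.4122°, so α ≈ 6.8244°.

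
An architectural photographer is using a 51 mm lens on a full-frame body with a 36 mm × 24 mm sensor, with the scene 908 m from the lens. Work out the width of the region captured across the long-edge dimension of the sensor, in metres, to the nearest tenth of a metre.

dₒ: 908 m = 908000 mm.
Similar triangles through the lens centre give W/dₒ = w/dᵢ; with 1/f = 1/dₒ + 1/dᵢ this gives W = w·(dₒ − f)/f.
W = 36 mm × (908000 − 51) / 51 = 36 × 17802.9216 ≈ 640905.176 mm = 640.905 m.

640.9 m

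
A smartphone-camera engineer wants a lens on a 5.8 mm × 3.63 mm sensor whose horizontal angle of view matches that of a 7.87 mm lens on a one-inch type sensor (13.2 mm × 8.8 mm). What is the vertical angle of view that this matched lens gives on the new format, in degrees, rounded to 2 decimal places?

Equal horizontal AOV ⇒ f₂ = f₁ · 5.8/13.2 = 7.87 × 0.43939 ≈ 3.4580 mm.
Vertical AOV on the new format = 2·arctan(3.63 / (2 × 3.4580)) = 2·arctan(0.52487) ≈ 55.3868°.

55.39°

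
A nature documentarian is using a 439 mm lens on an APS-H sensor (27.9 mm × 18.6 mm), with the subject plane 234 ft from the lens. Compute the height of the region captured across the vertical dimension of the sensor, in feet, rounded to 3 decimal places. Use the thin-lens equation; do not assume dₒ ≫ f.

dₒ: 234 ft × 304.8 mm/ft = 71323.20 mm.
Similar triangles through the lens centre give W/dₒ = h/dᵢ; with 1/f = 1/dₒ + 1/dᵢ this gives W = h·(dₒ − f)/f.
W = 18.6 mm × (71323.2 − 439) / 439 = 18.6 × 161.4674 ≈ 3003.294 mm = 3003.294/304.8 ft = 9.85333 ft.

9.853 ft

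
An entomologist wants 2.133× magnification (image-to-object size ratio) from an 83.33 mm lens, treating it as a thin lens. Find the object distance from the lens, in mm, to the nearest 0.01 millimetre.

122.40 mm

With m = dᵢ/dₒ and 1/f = 1/dₒ + 1/dᵢ, substituting dᵢ = m·dₒ gives 1/f = (1 + 1/m)/dₒ, hence dₒ = f·(1 + 1/m).
dₒ = 83.33 × (1 + 1/2.133) = 83.33 × 1.46882 ≈ 122.397 mm.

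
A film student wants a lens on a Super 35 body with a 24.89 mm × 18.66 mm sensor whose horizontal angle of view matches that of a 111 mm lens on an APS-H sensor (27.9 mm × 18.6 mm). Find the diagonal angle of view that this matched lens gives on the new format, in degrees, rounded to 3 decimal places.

17.853°

Equal horizontal AOV ⇒ f₂ = f₁ · 24.89/27.9 = 111 × 0.89211 ≈ 99.0247 mm.
Sensor diagonal = √(24.89² + 18.66²) = √967.7077 ≈ 31.1080 mm.
Diagonal AOV on the new format = 2·arctan(31.1080 / (2 × 99.0247)) = 2·arctan(0.15707) ≈ 17.8532°.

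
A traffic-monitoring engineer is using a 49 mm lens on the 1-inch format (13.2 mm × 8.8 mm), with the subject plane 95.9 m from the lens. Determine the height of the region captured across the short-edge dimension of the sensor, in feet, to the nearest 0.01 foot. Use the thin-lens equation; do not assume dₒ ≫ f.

dₒ: 95.9 m = 95900 mm.
Similar triangles through the lens centre give W/dₒ = h/dᵢ; with 1/f = 1/dₒ + 1/dᵢ this gives W = h·(dₒ − f)/f.
W = 8.8 mm × (95900 − 49) / 49 = 8.8 × 1956.1429 ≈ 17214.057 mm = 17214.057/304.8 ft = 56.4766 ft.

56.48 ft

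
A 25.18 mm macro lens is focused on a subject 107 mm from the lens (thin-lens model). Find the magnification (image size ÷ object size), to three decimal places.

Thin lens: 1/f = 1/dₒ + 1/dᵢ → 1/dᵢ = 1/25.18 − 1/107 = 0.0303683 mm⁻¹, so dᵢ ≈ 32.9291 mm.
Magnification m = dᵢ/dₒ = 32.9291/107 ≈ 0.30775.

0.308×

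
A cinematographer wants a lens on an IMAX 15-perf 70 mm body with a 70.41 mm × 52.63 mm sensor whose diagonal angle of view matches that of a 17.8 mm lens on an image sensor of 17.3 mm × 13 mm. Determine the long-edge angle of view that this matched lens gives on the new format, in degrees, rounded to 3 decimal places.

51.921°

Sensor diagonal = √(17.3² + 13²) = √468.2900 ≈ 21.6400 mm.
Sensor diagonal = √(70.41² + 52.63²) = √7727.4850 ≈ 87.9061 mm.
Equal diagonal AOV ⇒ f₂ = f₁ · 87.9061/21.6400 = 17.8 × 4.06220 ≈ 72.3072 mm.
Long-edge AOV on the new format = 2·arctan(70.41 / (2 × 72.3072)) = 2·arctan(0.48688) ≈ 51.9211°.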